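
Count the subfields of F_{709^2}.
F_{709^2} has 2 subfields

The subfields of F_{p^n} are exactly the fields F_{p^d} for d | n (each is the fixed field of the unique index-d subgroup of Gal(F_{p^n}/F_p) ≅ Z/nZ). The divisors of n = 2 are {1, 2}, giving 2 subfields: F_{709^1}, F_{709^2}.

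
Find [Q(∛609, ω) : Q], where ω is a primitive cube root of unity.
[Q(∛609, ω) : Q] = 6

[Q(∛609):Q] = 3 (min poly x^3 - 609, irreducible since 609 is not a perfect cube). [Q(ω):Q] = 2 (min poly x^2 + x + 1). Since Q(∛609) ⊂ R and ω ∉ R, we have ω ∉ Q(∛609), so x^2 + x + 1 remains irreducible over Q(∛609) and [Q(∛609, ω) : Q(∛609)] = 2. By the tower law, [Q(∛609, ω) : Q] = 3 · 2 = 6. (In fact Q(∛609, ω) is the splitting field of x^3 - 609 over Q.)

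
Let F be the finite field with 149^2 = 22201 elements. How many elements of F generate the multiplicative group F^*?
There are φ(22200) = 5760 primitive elements

F_q^* is cyclic of order q - 1 = 22200. A cyclic group of order m has exactly φ(m) generators. Here m = 22200 = 2^3 · 3 · 5^2 · 37, so the number of primitive elements is φ(22200) = 5760.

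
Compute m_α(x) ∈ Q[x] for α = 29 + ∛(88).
m_α(x) = x^3 - 87x^2 + 2523x - 24477

Set β = α - 29 = ∛(88), so β^3 = 88. Then (α - 29)^3 - 88 = 0, i.e. α is a root of g(x) = (x - 29)^3 - 88 = x^3 - 87x^2 + 2523x - 24477. Since g(x) = h(x - 29) where h(x) = x^3 - 88, and h is irreducible over Q (because 88 is not a perfect cube, so h has no rational root, and a monic cubic with no rational root is irreducible), g is also irreducible (irreducibility is preserved under the substitution x → x - 29). Hence m_α(x) = x^3 - 87x^2 + 2523x - 24477.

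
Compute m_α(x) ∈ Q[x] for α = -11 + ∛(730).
m_α(x) = x^3 + 33x^2 + 363x + 601

Set β = α + 11 = ∛(730), so β^3 = 730. Then (α + 11)^3 - 730 = 0, i.e. α is a root of g(x) = (x + 11)^3 - 730 = x^3 + 33x^2 + 363x + 601. Since g(x) = h(x + 11) where h(x) = x^3 - 730, and h is irreducible over Q (because 730 is not a perfect cube, so h has no rational root, and a monic cubic with no rational root is irreducible), g is also irreducible (irreducibility is preserved under the substitution x → x + 11). Hence m_α(x) = x^3 + 33x^2 + 363x + 601.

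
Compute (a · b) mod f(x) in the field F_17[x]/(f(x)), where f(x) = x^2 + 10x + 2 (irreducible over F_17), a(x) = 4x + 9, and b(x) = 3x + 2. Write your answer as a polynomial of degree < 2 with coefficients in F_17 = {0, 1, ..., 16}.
a · b ≡ 11 (mod f(x))

Multiply in F_17[x]: a(x)·b(x) = (4x + 9)·(3x + 2) = 12x^2 + x + 1. This has degree ≥ 2, so divide by f(x) over F_17: 12x^2 + x + 1 = (12)·(x^2 + 10x + 2) + (11). Hence a·b ≡ 11 (mod f). (F_17[x]/(f) is a field with 17^2 = 289 elements since f is irreducible of degree 2.)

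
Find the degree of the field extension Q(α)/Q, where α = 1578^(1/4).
[Q(α):Q] = 4

α is a root of x^4 - 1578. By Eisenstein's criterion at the prime p = 2 (which divides the constant term 1578 but p^2 = 4 does not, since 1578 is squarefree), x^4 - 1578 is irreducible over Q. Hence [Q(α):Q] = 4.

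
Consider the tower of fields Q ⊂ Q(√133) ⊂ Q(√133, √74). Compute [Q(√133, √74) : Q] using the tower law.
[Q(√133, √74) : Q] = 4

[Q(√133):Q] = 2 (min poly x^2 - 133, irreducible since 133 is squarefree > 1). For the top step, suppose √74 ∈ Q(√133), say √74 = c + d√133 with c, d ∈ Q. Squaring: 74 = c^2 + 133d^2 + 2cd√133. Since √133 ∉ Q this forces 2cd = 0. If d = 0 then √74 = c ∈ Q, contradicting 74 squarefree > 1. If c = 0 then 74 = 133d^2, so 133·74 = (133d)^2 is a perfect square in Q — but 133·74 = 9842 is not a perfect square (since 133 and 74 are distinct squarefree integers). Contradiction. Hence √74 ∉ Q(√133), so x^2 - 74 stays irreducible over Q(√133) and [Q(√133, √74) : Q(√133)] = 2. By the tower law, [Q(√133, √74) : Q] = 2 · 2 = 4.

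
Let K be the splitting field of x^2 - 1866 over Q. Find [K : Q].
[K : Q] = 2

f(x) = x^2 - 1866 factors as (x - √1866)(x + √1866). The splitting field is K = Q(√1866). Since 1866 is squarefree and > 1, it is not a perfect square, so x^2 - 1866 is irreducible over Q and [Q(√1866) : Q] = 2. Hence [K : Q] = 2.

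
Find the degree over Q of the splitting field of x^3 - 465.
[K : Q] = 6

The roots of x^3 - 465 are ∛465, ω∛465, ω^2∛465 where ω = e^(2πi/3) is a primitive cube root of unity, so K = Q(∛465, ω). Now [Q(∛465):Q] = 3 (since 465 is not a perfect cube, x^3 - 465 is irreducible) and [Q(ω):Q] = 2. Both 2 and 3 divide [K:Q], and [K:Q] ≤ 3·2 = 6, so [K:Q] = 6. (Equivalently: Q(∛465) ⊂ R but ω ∉ R, so [K : Q(∛465)] = 2.)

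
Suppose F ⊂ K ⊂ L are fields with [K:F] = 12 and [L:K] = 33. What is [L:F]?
[L:F] = 396

The tower law says that for any tower of field extensions F ⊂ K ⊂ L with finite degrees, [L:F] = [L:K] · [K:F]. Here this gives [L:F] = 33 · 12 = 396.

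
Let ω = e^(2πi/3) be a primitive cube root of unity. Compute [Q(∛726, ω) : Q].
[Q(∛726, ω) : Q] = 6

[Q(∛726):Q] = 3 (min poly x^3 - 726, irreducible since 726 is not a perfect cube). [Q(ω):Q] = 2 (min poly x^2 + x + 1). Since Q(∛726) ⊂ R and ω ∉ R, we have ω ∉ Q(∛726), so x^2 + x + 1 remains irreducible over Q(∛726) and [Q(∛726, ω) : Q(∛726)] = 2. By the tower law, [Q(∛726, ω) : Q] = 3 · 2 = 6. (In fact Q(∛726, ω) is the splitting field of x^3 - 726 over Q.)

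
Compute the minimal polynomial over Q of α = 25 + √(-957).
m_α(x) = x^2 - 50x + 1582

From α - 25 = √(-957), squaring gives (α - 25)^2 = -957, i.e. α^2 - 50α + 625 = -957, so α^2 - 50α + 1582 = 0. The discriminant of x^2 - 50x + 1582 is (-50)^2 - 4·(1582) = 2500 - 6328 = -3828, and 4·(-957) is not a perfect square in Q since -957 is squarefree and ≠ 1. Hence x^2 - 50x + 1582 is irreducible over Q and is the minimal polynomial of α.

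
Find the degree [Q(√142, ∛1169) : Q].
[Q(√142, ∛1169) : Q] = 6

Let L = Q(√142, ∛1169). Since Q(√142) ⊂ L and [Q(√142):Q] = 2, the tower law gives 2 | [L:Q]. Likewise Q(∛1169) ⊂ L with [Q(∛1169):Q] = 3 (because 1169 is not a perfect cube), so 3 | [L:Q]. As gcd(2,3) = 1, [L:Q] is divisible by 6. Conversely L is generated over Q by √142 and ∛1169, so [L:Q] ≤ 2·3 = 6. Therefore [Q(√142, ∛1169) : Q] = 6.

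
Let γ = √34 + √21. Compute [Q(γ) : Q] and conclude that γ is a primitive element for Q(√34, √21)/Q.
[Q(γ) : Q] = 4 (equivalently, Q(γ) = Q(√34, √21))

Obviously Q(γ) ⊆ Q(√34, √21), and [Q(√34, √21):Q] = 4 (since 34, 21 are distinct squarefree integers > 1 with 714 not a perfect square). To show equality we compute the minimal polynomial of γ. From γ = √34 + √21: γ^2 = 34 + 2√(714) + 21 = 55 + 2√(714), so γ^2 - 55 = 2√(714); squaring, (γ^2 - 55)^2 = 4·714, i.e. γ^4 - 110γ^2 + 3025 - 2856 = 0, i.e. γ^4 - 110γ^2 + 169 = 0. So γ is a root of x^4 - 110x^2 + 169. This polynomial is irreducible over Q: it has no rational root (each ±√34 ± √21 is irrational), and any factorization into two quadratics over Q would force √(714) ∈ Q (pairing opposite roots) or √34, √21 ∈ Q (other pairings), all impossible. Hence [Q(γ):Q] = 4 = [Q(√34, √21):Q], so Q(γ) = Q(√34, √21).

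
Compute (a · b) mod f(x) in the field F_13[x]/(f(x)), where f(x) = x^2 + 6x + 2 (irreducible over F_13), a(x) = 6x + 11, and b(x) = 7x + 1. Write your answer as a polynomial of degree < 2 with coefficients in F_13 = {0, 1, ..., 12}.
a · b ≡ 5 (mod f(x))

Multiply in F_13[x]: a(x)·b(x) = (6x + 11)·(7x + 1) = 3x^2 + 5x + 11. This has degree ≥ 2, so divide by f(x) over F_13: 3x^2 + 5x + 11 = (3)·(x^2 + 6x + 2) + (5). Hence a·b ≡ 5 (mod f). (F_13[x]/(f) is a field with 13^2 = 169 elements since f is irreducible of degree 2.)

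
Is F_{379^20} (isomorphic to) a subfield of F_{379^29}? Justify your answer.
No: F_{379^20} is not a subfield of F_{379^29}

F_{p^m} embeds in F_{p^n} iff m | n. Here 20 ∤ 29 (since 29 = 1·20 + 9 with remainder 9 ≠ 0), so F_{379^20} is not a subfield of F_{379^29}. Equivalently: if it were, the tower law would give 20 = [F_{379^20}:F_379] dividing [F_{379^29}:F_379] = 29, contradiction.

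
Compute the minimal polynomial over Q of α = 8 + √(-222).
m_α(x) = x^2 - 16x + 286

From α - 8 = √(-222), squaring gives (α - 8)^2 = -222, i.e. α^2 - 16α + 64 = -222, so α^2 - 16α + 286 = 0. The discriminant of x^2 - 16x + 286 is (-16)^2 - 4·(286) = 256 - 1144 = -888, and 4·(-222) is not a perfect square in Q since -222 is squarefree and ≠ 1. Hence x^2 - 16x + 286 is irreducible over Q and is the minimal polynomial of α.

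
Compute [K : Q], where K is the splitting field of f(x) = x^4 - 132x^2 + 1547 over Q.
[K : Q] = 4

Solving the quadratic in x^2: x^2 = (132 ± √(132^2 - 4·1547))/2 = (132 ± √11236)/2 = (132 ± 106)/2, giving x^2 = 13 or x^2 = 119. So f(x) = (x^2 - 13)(x^2 - 119) and the roots of f are ±√13, ±√119. Hence the splitting field is K = Q(√13, √119). Since 13 and 119 are distinct squarefree integers > 1, their product 1547 is not a perfect square, so √119 ∉ Q(√13). By the tower law [K:Q] = [Q(√13,√119):Q(√13)] · [Q(√13):Q] = 2 · 2 = 4.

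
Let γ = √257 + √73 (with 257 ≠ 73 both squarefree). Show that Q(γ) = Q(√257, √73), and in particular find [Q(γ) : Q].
[Q(γ) : Q] = 4 (equivalently, Q(γ) = Q(√257, √73))

Obviously Q(γ) ⊆ Q(√257, √73), and [Q(√257, √73):Q] = 4 (since 257, 73 are distinct squarefree integers > 1 with 18761 not a perfect square). To show equality we compute the minimal polynomial of γ. From γ = √257 + √73: γ^2 = 257 + 2√(18761) + 73 = 330 + 2√(18761), so γ^2 - 330 = 2√(18761); squaring, (γ^2 - 330)^2 = 4·18761, i.e. γ^4 - 660γ^2 + 108900 - 75044 = 0, i.e. γ^4 - 660γ^2 + 33856 = 0. So γ is a root of x^4 - 660x^2 + 33856. This polynomial is irreducible over Q: it has no rational root (each ±√257 ± √73 is irrational), and any factorization into two quadratics over Q would force √(18761) ∈ Q (pairing opposite roots) or √257, √73 ∈ Q (other pairings), all impossible. Hence [Q(γ):Q] = 4 = [Q(√257, √73):Q], so Q(γ) = Q(√257, √73).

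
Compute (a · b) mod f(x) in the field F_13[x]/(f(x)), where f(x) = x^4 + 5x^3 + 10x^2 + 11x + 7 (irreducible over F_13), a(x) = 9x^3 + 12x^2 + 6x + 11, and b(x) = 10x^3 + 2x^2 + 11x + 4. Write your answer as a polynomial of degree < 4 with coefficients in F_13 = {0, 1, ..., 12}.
a · b ≡ 12x^3 + 7x^2 + 11x + 6 (mod f(x))

Multiply in F_13[x]: a(x)·b(x) = (9x^3 + 12x^2 + 6x + 11)·(10x^3 + 2x^2 + 11x + 4) = 12x^6 + 8x^5 + x^4 + 4x^3 + 6x^2 + 2x + 5. This has degree ≥ 4, so divide by f(x) over F_13: 12x^6 + 8x^5 + x^4 + 4x^3 + 6x^2 + 2x + 5 = (12x^2 + 11)·(x^4 + 5x^3 + 10x^2 + 11x + 7) + (12x^3 + 7x^2 + 11x + 6). Hence a·b ≡ 12x^3 + 7x^2 + 11x + 6 (mod f). (F_13[x]/(f) is a field with 13^4 = 28561 elements since f is irreducible of degree 4.)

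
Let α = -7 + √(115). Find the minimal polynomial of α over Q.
m_α(x) = x^2 + 14x - 66

From α + 7 = √(115), squaring gives (α + 7)^2 = 115, i.e. α^2 + 14α + 49 = 115, so α^2 + 14α - 66 = 0. The discriminant of x^2 + 14x - 66 is (14)^2 - 4·(-66) = 196 + 264 = 460, and 4·(115) is not a perfect square in Q since 115 is squarefree and ≠ 1. Hence x^2 + 14x - 66 is irreducible over Q and is the minimal polynomial of α.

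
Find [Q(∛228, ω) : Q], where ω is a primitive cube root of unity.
[Q(∛228, ω) : Q] = 6

[Q(∛228):Q] = 3 (min poly x^3 - 228, irreducible since 228 is not a perfect cube). [Q(ω):Q] = 2 (min poly x^2 + x + 1). Since Q(∛228) ⊂ R and ω ∉ R, we have ω ∉ Q(∛228), so x^2 + x + 1 remains irreducible over Q(∛228) and [Q(∛228, ω) : Q(∛228)] = 2. By the tower law, [Q(∛228, ω) : Q] = 3 · 2 = 6. (In fact Q(∛228, ω) is the splitting field of x^3 - 228 over Q.)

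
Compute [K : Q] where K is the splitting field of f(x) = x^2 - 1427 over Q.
[K : Q] = 2

f(x) = x^2 - 1427 factors as (x - √1427)(x + √1427). The splitting field is K = Q(√1427). Since 1427 is squarefree and > 1, it is not a perfect square, so x^2 - 1427 is irreducible over Q and [Q(√1427) : Q] = 2. Hence [K : Q] = 2.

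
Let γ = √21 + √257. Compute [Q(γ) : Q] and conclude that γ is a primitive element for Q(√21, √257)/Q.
[Q(γ) : Q] = 4 (equivalently, Q(γ) = Q(√21, √257))

Obviously Q(γ) ⊆ Q(√21, √257), and [Q(√21, √257):Q] = 4 (since 21, 257 are distinct squarefree integers > 1 with 5397 not a perfect square). To show equality we compute the minimal polynomial of γ. From γ = √21 + √257: γ^2 = 21 + 2√(5397) + 257 = 278 + 2√(5397), so γ^2 - 278 = 2√(5397); squaring, (γ^2 - 278)^2 = 4·5397, i.e. γ^4 - 556γ^2 + 77284 - 21588 = 0, i.e. γ^4 - 556γ^2 + 55696 = 0. So γ is a root of x^4 - 556x^2 + 55696. This polynomial is irreducible over Q: it has no rational root (each ±√21 ± √257 is irrational), and any factorization into two quadratics over Q would force √(5397) ∈ Q (pairing opposite roots) or √21, √257 ∈ Q (other pairings), all impossible. Hence [Q(γ):Q] = 4 = [Q(√21, √257):Q], so Q(γ) = Q(√21, √257).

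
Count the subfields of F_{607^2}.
F_{607^2} has 2 subfields

The subfields of F_{p^n} are exactly the fields F_{p^d} for d | n (each is the fixed field of the unique index-d subgroup of Gal(F_{p^n}/F_p) ≅ Z/nZ). The divisors of n = 2 are {1, 2}, giving 2 subfields: F_{607^1}, F_{607^2}.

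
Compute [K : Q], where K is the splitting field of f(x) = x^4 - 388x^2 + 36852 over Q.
[K : Q] = 4

Solving the quadratic in x^2: x^2 = (388 ± √(388^2 - 4·36852))/2 = (388 ± √3136)/2 = (388 ± 56)/2, giving x^2 = 222 or x^2 = 166. So f(x) = (x^2 - 222)(x^2 - 166) and the roots of f are ±√222, ±√166. Hence the splitting field is K = Q(√222, √166). Since 222 and 166 are distinct squarefree integers > 1, their product 36852 is not a perfect square, so √166 ∉ Q(√222). By the tower law [K:Q] = [Q(√222,√166):Q(√222)] · [Q(√222):Q] = 2 · 2 = 4.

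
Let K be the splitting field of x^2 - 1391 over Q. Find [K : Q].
[K : Q] = 2

f(x) = x^2 - 1391 factors as (x - √1391)(x + √1391). The splitting field is K = Q(√1391). Since 1391 is squarefree and > 1, it is not a perfect square, so x^2 - 1391 is irreducible over Q and [Q(√1391) : Q] = 2. Hence [K : Q] = 2.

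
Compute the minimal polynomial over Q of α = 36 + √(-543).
m_α(x) = x^2 - 72x + 1839

From α - 36 = √(-543), squaring gives (α - 36)^2 = -543, i.e. α^2 - 72α + 1296 = -543, so α^2 - 72α + 1839 = 0. The discriminant of x^2 - 72x + 1839 is (-72)^2 - 4·(1839) = 5184 - 7356 = -2172, and 4·(-543) is not a perfect square in Q since -543 is squarefree and ≠ 1. Hence x^2 - 72x + 1839 is irreducible over Q and is the minimal polynomial of α.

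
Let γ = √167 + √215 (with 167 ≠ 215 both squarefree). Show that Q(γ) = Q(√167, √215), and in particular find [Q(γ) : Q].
[Q(γ) : Q] = 4 (equivalently, Q(γ) = Q(√167, √215))

Obviously Q(γ) ⊆ Q(√167, √215), and [Q(√167, √215):Q] = 4 (since 167, 215 are distinct squarefree integers > 1 with 35905 not a perfect square). To show equality we compute the minimal polynomial of γ. From γ = √167 + √215: γ^2 = 167 + 2√(35905) + 215 = 382 + 2√(35905), so γ^2 - 382 = 2√(35905); squaring, (γ^2 - 382)^2 = 4·35905, i.e. γ^4 - 764γ^2 + 145924 - 143620 = 0, i.e. γ^4 - 764γ^2 + 2304 = 0. So γ is a root of x^4 - 764x^2 + 2304. This polynomial is irreducible over Q: it has no rational root (each ±√167 ± √215 is irrational), and any factorization into two quadratics over Q would force √(35905) ∈ Q (pairing opposite roots) or √167, √215 ∈ Q (other pairings), all impossible. Hence [Q(γ):Q] = 4 = [Q(√167, √215):Q], so Q(γ) = Q(√167, √215).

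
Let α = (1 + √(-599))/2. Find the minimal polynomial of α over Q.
m_α(x) = x^2 - x + 150

From 2α - 1 = √(-599), squaring gives (2α - 1)^2 = -599, i.e. 4α^2 - 4α + 1 = -599, so α^2 - α + (1 + 599)/4 = 0. Since -599 ≡ 1 (mod 4), (1 + 599)/4 = 150 ∈ Z. The polynomial x^2 - x + 150 has discriminant 1 - 4·(150) = -599, which is not a perfect square in Q (d = -599 is squarefree and ≠ 1), so x^2 - x + 150 is irreducible over Q. It is the minimal polynomial of α.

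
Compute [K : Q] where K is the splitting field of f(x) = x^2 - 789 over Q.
[K : Q] = 2

f(x) = x^2 - 789 factors as (x - √789)(x + √789). The splitting field is K = Q(√789). Since 789 is squarefree and > 1, it is not a perfect square, so x^2 - 789 is irreducible over Q and [Q(√789) : Q] = 2. Hence [K : Q] = 2.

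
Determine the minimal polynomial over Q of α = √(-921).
m_α(x) = x^2 + 921

α satisfies α^2 + 921 = 0, so x^2 + 921 annihilates α. Since d = -921 is squarefree and ≠ 1, it is not a perfect square in Q, so x^2 + 921 has no rational root and is therefore irreducible over Q (a degree-2 polynomial over a field is irreducible iff it has no root). Hence m_α(x) = x^2 + 921.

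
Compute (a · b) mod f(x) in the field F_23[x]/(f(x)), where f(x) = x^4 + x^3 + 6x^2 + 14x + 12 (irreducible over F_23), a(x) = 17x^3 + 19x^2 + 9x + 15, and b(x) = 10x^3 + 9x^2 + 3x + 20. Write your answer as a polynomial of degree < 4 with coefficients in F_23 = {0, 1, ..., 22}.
a · b ≡ 9x^2 + 18x + 16 (mod f(x))

Multiply in F_23[x]: a(x)·b(x) = (17x^3 + 19x^2 + 9x + 15)·(10x^3 + 9x^2 + 3x + 20) = 9x^6 + 21x^5 + 13x^4 + 7x^3 + 13x^2 + 18x + 1. This has degree ≥ 4, so divide by f(x) over F_23: 9x^6 + 21x^5 + 13x^4 + 7x^3 + 13x^2 + 18x + 1 = (9x^2 + 12x + 16)·(x^4 + x^3 + 6x^2 + 14x + 12) + (9x^2 + 18x + 16). Hence a·b ≡ 9x^2 + 18x + 16 (mod f). (F_23[x]/(f) is a field with 23^4 = 279841 elements since f is irreducible of degree 4.)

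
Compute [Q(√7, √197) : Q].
[Q(√7, √197) : Q] = 4

[Q(√7):Q] = 2 (min poly x^2 - 7, irreducible since 7 is squarefree > 1). For the top step, suppose √197 ∈ Q(√7), say √197 = c + d√7 with c, d ∈ Q. Squaring: 197 = c^2 + 7d^2 + 2cd√7. Since √7 ∉ Q this forces 2cd = 0. If d = 0 then √197 = c ∈ Q, contradicting 197 squarefree > 1. If c = 0 then 197 = 7d^2, so 7·197 = (7d)^2 is a perfect square in Q — but 7·197 = 1379 is not a perfect square (since 7 and 197 are distinct squarefree integers). Contradiction. Hence √197 ∉ Q(√7), so x^2 - 197 stays irreducible over Q(√7) and [Q(√7, √197) : Q(√7)] = 2. By the tower law, [Q(√7, √197) : Q] = 2 · 2 = 4.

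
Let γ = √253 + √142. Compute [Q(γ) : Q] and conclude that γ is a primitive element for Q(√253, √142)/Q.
[Q(γ) : Q] = 4 (equivalently, Q(γ) = Q(√253, √142))

Obviously Q(γ) ⊆ Q(√253, √142), and [Q(√253, √142):Q] = 4 (since 253, 142 are distinct squarefree integers > 1 with 35926 not a perfect square). To show equality we compute the minimal polynomial of γ. From γ = √253 + √142: γ^2 = 253 + 2√(35926) + 142 = 395 + 2√(35926), so γ^2 - 395 = 2√(35926); squaring, (γ^2 - 395)^2 = 4·35926, i.e. γ^4 - 790γ^2 + 156025 - 143704 = 0, i.e. γ^4 - 790γ^2 + 12321 = 0. So γ is a root of x^4 - 790x^2 + 12321. This polynomial is irreducible over Q: it has no rational root (each ±√253 ± √142 is irrational), and any factorization into two quadratics over Q would force √(35926) ∈ Q (pairing opposite roots) or √253, √142 ∈ Q (other pairings), all impossible. Hence [Q(γ):Q] = 4 = [Q(√253, √142):Q], so Q(γ) = Q(√253, √142).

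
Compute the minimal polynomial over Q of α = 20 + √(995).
m_α(x) = x^2 - 40x - 595

From α - 20 = √(995), squaring gives (α - 20)^2 = 995, i.e. α^2 - 40α + 400 = 995, so α^2 - 40α - 595 = 0. The discriminant of x^2 - 40x - 595 is (-40)^2 - 4·(-595) = 1600 + 2380 = 3980, and 4·(995) is not a perfect square in Q since 995 is squarefree and ≠ 1. Hence x^2 - 40x - 595 is irreducible over Q and is the minimal polynomial of α.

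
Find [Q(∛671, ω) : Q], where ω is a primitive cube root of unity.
[Q(∛671, ω) : Q] = 6

[Q(∛671):Q] = 3 (min poly x^3 - 671, irreducible since 671 is not a perfect cube). [Q(ω):Q] = 2 (min poly x^2 + x + 1). Since Q(∛671) ⊂ R and ω ∉ R, we have ω ∉ Q(∛671), so x^2 + x + 1 remains irreducible over Q(∛671) and [Q(∛671, ω) : Q(∛671)] = 2. By the tower law, [Q(∛671, ω) : Q] = 3 · 2 = 6. (In fact Q(∛671, ω) is the splitting field of x^3 - 671 over Q.)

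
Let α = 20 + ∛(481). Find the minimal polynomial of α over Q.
m_α(x) = x^3 - 60x^2 + 1200x - 8481

Set β = α - 20 = ∛(481), so β^3 = 481. Then (α - 20)^3 - 481 = 0, i.e. α is a root of g(x) = (x - 20)^3 - 481 = x^3 - 60x^2 + 1200x - 8481. Since g(x) = h(x - 20) where h(x) = x^3 - 481, and h is irreducible over Q (because 481 is not a perfect cube, so h has no rational root, and a monic cubic with no rational root is irreducible), g is also irreducible (irreducibility is preserved under the substitution x → x - 20). Hence m_α(x) = x^3 - 60x^2 + 1200x - 8481.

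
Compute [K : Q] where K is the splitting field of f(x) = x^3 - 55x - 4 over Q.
[K : Q] = 6

By the rational root test, any rational root of the monic integer polynomial f(x) = x^3 - 55x - 4 must be an integer dividing the constant term -4, i.e. one of ±{1, 2, 4}. Evaluating: f(1) = -58, f(-1) = 50, f(2) = -106, f(-2) = 98, f(4) = -160, f(-4) = 152; none is 0, so f has no rational root and is therefore irreducible over Q (a cubic with no linear factor over a field is irreducible). For an irreducible cubic, the Galois group is A_3 or S_3 according as the discriminant disc(f) = -4a^3 - 27b^2 = -4·(-55)^3 - 27·(-4)^2 = 665068 is or is not a square in Q. Here disc(f) = 665068 is not a perfect square in Q, so the Galois group of f over Q is not contained in A_3 and must be all of S_3. The splitting field has degree |S_3| = 6 over Q, so [K : Q] = 6.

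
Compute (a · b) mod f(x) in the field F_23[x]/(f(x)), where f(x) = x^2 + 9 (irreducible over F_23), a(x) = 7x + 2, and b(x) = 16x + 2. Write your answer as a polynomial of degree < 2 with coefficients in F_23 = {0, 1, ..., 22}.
a · b ≡ 8 (mod f(x))

Multiply in F_23[x]: a(x)·b(x) = (7x + 2)·(16x + 2) = 20x^2 + 4. This has degree ≥ 2, so divide by f(x) over F_23: 20x^2 + 4 = (20)·(x^2 + 9) + (8). Hence a·b ≡ 8 (mod f). (F_23[x]/(f) is a field with 23^2 = 529 elements since f is irreducible of degree 2.)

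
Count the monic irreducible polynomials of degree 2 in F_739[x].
There are 272691 monic irreducible polynomials of degree 2 over F_739

Each element of F_{739^2} that lies in no proper subfield is a root of exactly one monic irreducible of degree 2 over F_739, and each such polynomial has 2 distinct roots in F_{739^2}. By Möbius inversion the count is N_739(2) = (1/2) Σ_{d|2} μ(2/d) · 739^d = (1/2)(μ(2)·739^1 + μ(1)·739^2) = 545382/2 = 272691.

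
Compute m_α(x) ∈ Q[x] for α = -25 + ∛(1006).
m_α(x) = x^3 + 75x^2 + 1875x + 14619

Set β = α + 25 = ∛(1006), so β^3 = 1006. Then (α + 25)^3 - 1006 = 0, i.e. α is a root of g(x) = (x + 25)^3 - 1006 = x^3 + 75x^2 + 1875x + 14619. Since g(x) = h(x + 25) where h(x) = x^3 - 1006, and h is irreducible over Q (because 1006 is not a perfect cube, so h has no rational root, and a monic cubic with no rational root is irreducible), g is also irreducible (irreducibility is preserved under the substitution x → x + 25). Hence m_α(x) = x^3 + 75x^2 + 1875x + 14619.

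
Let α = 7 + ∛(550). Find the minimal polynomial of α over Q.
m_α(x) = x^3 - 21x^2 + 147x - 893

Set β = α - 7 = ∛(550), so β^3 = 550. Then (α - 7)^3 - 550 = 0, i.e. α is a root of g(x) = (x - 7)^3 - 550 = x^3 - 21x^2 + 147x - 893. Since g(x) = h(x - 7) where h(x) = x^3 - 550, and h is irreducible over Q (because 550 is not a perfect cube, so h has no rational root, and a monic cubic with no rational root is irreducible), g is also irreducible (irreducibility is preserved under the substitution x → x - 7). Hence m_α(x) = x^3 - 21x^2 + 147x - 893.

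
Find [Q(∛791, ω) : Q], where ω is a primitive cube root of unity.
[Q(∛791, ω) : Q] = 6

[Q(∛791):Q] = 3 (min poly x^3 - 791, irreducible since 791 is not a perfect cube). [Q(ω):Q] = 2 (min poly x^2 + x + 1). Since Q(∛791) ⊂ R and ω ∉ R, we have ω ∉ Q(∛791), so x^2 + x + 1 remains irreducible over Q(∛791) and [Q(∛791, ω) : Q(∛791)] = 2. By the tower law, [Q(∛791, ω) : Q] = 3 · 2 = 6. (In fact Q(∛791, ω) is the splitting field of x^3 - 791 over Q.)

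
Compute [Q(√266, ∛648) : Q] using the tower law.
[Q(√266, ∛648) : Q] = 6

Let L = Q(√266, ∛648). Since Q(√266) ⊂ L and [Q(√266):Q] = 2, the tower law gives 2 | [L:Q]. Likewise Q(∛648) ⊂ L with [Q(∛648):Q] = 3 (because 648 is not a perfect cube), so 3 | [L:Q]. As gcd(2,3) = 1, [L:Q] is divisible by 6. Conversely L is generated over Q by √266 and ∛648, so [L:Q] ≤ 2·3 = 6. Therefore [Q(√266, ∛648) : Q] = 6.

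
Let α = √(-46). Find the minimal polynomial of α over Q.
m_α(x) = x^2 + 46

α satisfies α^2 + 46 = 0, so x^2 + 46 annihilates α. Since d = -46 is squarefree and ≠ 1, it is not a perfect square in Q, so x^2 + 46 has no rational root and is therefore irreducible over Q (a degree-2 polynomial over a field is irreducible iff it has no root). Hence m_α(x) = x^2 + 46.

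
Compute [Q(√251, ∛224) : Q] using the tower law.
[Q(√251, ∛224) : Q] = 6

Let L = Q(√251, ∛224). Since Q(√251) ⊂ L and [Q(√251):Q] = 2, the tower law gives 2 | [L:Q]. Likewise Q(∛224) ⊂ L with [Q(∛224):Q] = 3 (because 224 is not a perfect cube), so 3 | [L:Q]. As gcd(2,3) = 1, [L:Q] is divisible by 6. Conversely L is generated over Q by √251 and ∛224, so [L:Q] ≤ 2·3 = 6. Therefore [Q(√251, ∛224) : Q] = 6.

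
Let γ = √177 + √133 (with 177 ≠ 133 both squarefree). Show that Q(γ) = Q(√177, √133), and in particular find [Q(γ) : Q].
[Q(γ) : Q] = 4 (equivalently, Q(γ) = Q(√177, √133))

Obviously Q(γ) ⊆ Q(√177, √133), and [Q(√177, √133):Q] = 4 (since 177, 133 are distinct squarefree integers > 1 with 23541 not a perfect square). To show equality we compute the minimal polynomial of γ. From γ = √177 + √133: γ^2 = 177 + 2√(23541) + 133 = 310 + 2√(23541), so γ^2 - 310 = 2√(23541); squaring, (γ^2 - 310)^2 = 4·23541, i.e. γ^4 - 620γ^2 + 96100 - 94164 = 0, i.e. γ^4 - 620γ^2 + 1936 = 0. So γ is a root of x^4 - 620x^2 + 1936. This polynomial is irreducible over Q: it has no rational root (each ±√177 ± √133 is irrational), and any factorization into two quadratics over Q would force √(23541) ∈ Q (pairing opposite roots) or √177, √133 ∈ Q (other pairings), all impossible. Hence [Q(γ):Q] = 4 = [Q(√177, √133):Q], so Q(γ) = Q(√177, √133).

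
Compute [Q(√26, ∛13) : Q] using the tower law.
[Q(√26, ∛13) : Q] = 6

Let L = Q(√26, ∛13). Since Q(√26) ⊂ L and [Q(√26):Q] = 2, the tower law gives 2 | [L:Q]. Likewise Q(∛13) ⊂ L with [Q(∛13):Q] = 3 (because 13 is not a perfect cube), so 3 | [L:Q]. As gcd(2,3) = 1, [L:Q] is divisible by 6. Conversely L is generated over Q by √26 and ∛13, so [L:Q] ≤ 2·3 = 6. Therefore [Q(√26, ∛13) : Q] = 6.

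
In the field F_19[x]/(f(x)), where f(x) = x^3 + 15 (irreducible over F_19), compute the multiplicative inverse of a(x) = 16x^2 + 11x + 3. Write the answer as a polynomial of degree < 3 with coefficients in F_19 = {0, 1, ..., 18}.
a(x)^(-1) ≡ 2x^2 + 17x + 1 (mod f(x))

Since f is irreducible over F_19, F_19[x]/(f) is a field and a(x) ≠ 0 has an inverse. Apply the extended Euclidean algorithm to f(x) and a(x) in F_19[x]: f(x) = (6x + 3)·a(x) + (6x + 6);  a(x) = (9x + 15)·(6x + 6) + (8). The last nonzero remainder is the constant 8 = gcd(f, a) in F_19. Back-substituting through the division chain expresses 8 = s(x)·a(x) + t(x)·f(x) with s(x) ≡ 16x^2 + 3x + 8 (mod f), so (16x^2 + 3x + 8)·a(x) ≡ 8 (mod f). Multiplying by 8^(-1) ≡ 12 in F_19 gives a(x)^(-1) ≡ 12·(16x^2 + 3x + 8) ≡ 2x^2 + 17x + 1 (mod f). Check: (16x^2 + 11x + 3)·(2x^2 + 17x + 1) = 13x^4 + 9x^3 + 5x + 3 ≡ 1 (mod x^3 + 15).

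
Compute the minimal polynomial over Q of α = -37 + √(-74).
m_α(x) = x^2 + 74x + 1443

From α + 37 = √(-74), squaring gives (α + 37)^2 = -74, i.e. α^2 + 74α + 1369 = -74, so α^2 + 74α + 1443 = 0. The discriminant of x^2 + 74x + 1443 is (74)^2 - 4·(1443) = 5476 - 5772 = -296, and 4·(-74) is not a perfect square in Q since -74 is squarefree and ≠ 1. Hence x^2 + 74x + 1443 is irreducible over Q and is the minimal polynomial of α.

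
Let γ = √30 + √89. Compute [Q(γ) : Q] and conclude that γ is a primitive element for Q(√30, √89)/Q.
[Q(γ) : Q] = 4 (equivalently, Q(γ) = Q(√30, √89))

Obviously Q(γ) ⊆ Q(√30, √89), and [Q(√30, √89):Q] = 4 (since 30, 89 are distinct squarefree integers > 1 with 2670 not a perfect square). To show equality we compute the minimal polynomial of γ. From γ = √30 + √89: γ^2 = 30 + 2√(2670) + 89 = 119 + 2√(2670), so γ^2 - 119 = 2√(2670); squaring, (γ^2 - 119)^2 = 4·2670, i.e. γ^4 - 238γ^2 + 14161 - 10680 = 0, i.e. γ^4 - 238γ^2 + 3481 = 0. So γ is a root of x^4 - 238x^2 + 3481. This polynomial is irreducible over Q: it has no rational root (each ±√30 ± √89 is irrational), and any factorization into two quadratics over Q would force √(2670) ∈ Q (pairing opposite roots) or √30, √89 ∈ Q (other pairings), all impossible. Hence [Q(γ):Q] = 4 = [Q(√30, √89):Q], so Q(γ) = Q(√30, √89).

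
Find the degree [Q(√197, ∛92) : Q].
[Q(√197, ∛92) : Q] = 6

Let L = Q(√197, ∛92). Since Q(√197) ⊂ L and [Q(√197):Q] = 2, the tower law gives 2 | [L:Q]. Likewise Q(∛92) ⊂ L with [Q(∛92):Q] = 3 (because 92 is not a perfect cube), so 3 | [L:Q]. As gcd(2,3) = 1, [L:Q] is divisible by 6. Conversely L is generated over Q by √197 and ∛92, so [L:Q] ≤ 2·3 = 6. Therefore [Q(√197, ∛92) : Q] = 6.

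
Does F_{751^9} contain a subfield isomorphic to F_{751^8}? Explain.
No: F_{751^8} is not a subfield of F_{751^9}

F_{p^m} embeds in F_{p^n} iff m | n. Here 8 ∤ 9 (since 9 = 1·8 + 1 with remainder 1 ≠ 0), so F_{751^8} is not a subfield of F_{751^9}. Equivalently: if it were, the tower law would give 8 = [F_{751^8}:F_751] dividing [F_{751^9}:F_751] = 9, contradiction.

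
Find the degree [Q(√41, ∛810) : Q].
[Q(√41, ∛810) : Q] = 6

Let L = Q(√41, ∛810). Since Q(√41) ⊂ L and [Q(√41):Q] = 2, the tower law gives 2 | [L:Q]. Likewise Q(∛810) ⊂ L with [Q(∛810):Q] = 3 (because 810 is not a perfect cube), so 3 | [L:Q]. As gcd(2,3) = 1, [L:Q] is divisible by 6. Conversely L is generated over Q by √41 and ∛810, so [L:Q] ≤ 2·3 = 6. Therefore [Q(√41, ∛810) : Q] = 6.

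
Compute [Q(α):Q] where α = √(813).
[Q(α):Q] = 2

[Q(α):Q] equals the degree of the minimal polynomial of α. Here α^2 = 813 and x^2 - 813 is irreducible (d = 813 is squarefree, ≠ 1, hence not a square), so deg(m_α) = 2. Thus [Q(α):Q] = 2.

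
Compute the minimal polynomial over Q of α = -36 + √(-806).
m_α(x) = x^2 + 72x + 2102

From α + 36 = √(-806), squaring gives (α + 36)^2 = -806, i.e. α^2 + 72α + 1296 = -806, so α^2 + 72α + 2102 = 0. The discriminant of x^2 + 72x + 2102 is (72)^2 - 4·(2102) = 5184 - 8408 = -3224, and 4·(-806) is not a perfect square in Q since -806 is squarefree and ≠ 1. Hence x^2 + 72x + 2102 is irreducible over Q and is the minimal polynomial of α.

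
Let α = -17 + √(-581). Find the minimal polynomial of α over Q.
m_α(x) = x^2 + 34x + 870

From α + 17 = √(-581), squaring gives (α + 17)^2 = -581, i.e. α^2 + 34α + 289 = -581, so α^2 + 34α + 870 = 0. The discriminant of x^2 + 34x + 870 is (34)^2 - 4·(870) = 1156 - 3480 = -2324, and 4·(-581) is not a perfect square in Q since -581 is squarefree and ≠ 1. Hence x^2 + 34x + 870 is irreducible over Q and is the minimal polynomial of α.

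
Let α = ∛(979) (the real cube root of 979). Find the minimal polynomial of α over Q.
m_α(x) = x^3 - 979

α satisfies α^3 = 979, so x^3 - 979 annihilates α. By the rational root test, a rational root p/q (in lowest terms) of x^3 - 979 would satisfy p^3 = 979 q^3, forcing q = 1 and p^3 = 979; but 979 is not a perfect cube, contradiction. A monic cubic over Q with no rational root is irreducible (any nontrivial factorization would include a linear factor). Hence x^3 - 979 is the minimal polynomial of α, and in particular [Q(α):Q] = 3.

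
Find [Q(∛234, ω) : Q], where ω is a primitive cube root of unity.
[Q(∛234, ω) : Q] = 6

[Q(∛234):Q] = 3 (min poly x^3 - 234, irreducible since 234 is not a perfect cube). [Q(ω):Q] = 2 (min poly x^2 + x + 1). Since Q(∛234) ⊂ R and ω ∉ R, we have ω ∉ Q(∛234), so x^2 + x + 1 remains irreducible over Q(∛234) and [Q(∛234, ω) : Q(∛234)] = 2. By the tower law, [Q(∛234, ω) : Q] = 3 · 2 = 6. (In fact Q(∛234, ω) is the splitting field of x^3 - 234 over Q.)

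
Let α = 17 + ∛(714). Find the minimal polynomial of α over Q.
m_α(x) = x^3 - 51x^2 + 867x - 5627

Set β = α - 17 = ∛(714), so β^3 = 714. Then (α - 17)^3 - 714 = 0, i.e. α is a root of g(x) = (x - 17)^3 - 714 = x^3 - 51x^2 + 867x - 5627. Since g(x) = h(x - 17) where h(x) = x^3 - 714, and h is irreducible over Q (because 714 is not a perfect cube, so h has no rational root, and a monic cubic with no rational root is irreducible), g is also irreducible (irreducibility is preserved under the substitution x → x - 17). Hence m_α(x) = x^3 - 51x^2 + 867x - 5627.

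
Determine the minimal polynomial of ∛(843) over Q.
m_α(x) = x^3 - 843

α satisfies α^3 = 843, so x^3 - 843 annihilates α. By the rational root test, a rational root p/q (in lowest terms) of x^3 - 843 would satisfy p^3 = 843 q^3, forcing q = 1 and p^3 = 843; but 843 is not a perfect cube, contradiction. A monic cubic over Q with no rational root is irreducible (any nontrivial factorization would include a linear factor). Hence x^3 - 843 is the minimal polynomial of α, and in particular [Q(α):Q] = 3.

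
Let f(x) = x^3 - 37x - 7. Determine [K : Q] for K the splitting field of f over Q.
[K : Q] = 6

By the rational root test, any rational root of the monic integer polynomial f(x) = x^3 - 37x - 7 must be an integer dividing the constant term -7, i.e. one of ±{1, 7}. Evaluating: f(1) = -43, f(-1) = 29, f(7) = 77, f(-7) = -91; none is 0, so f has no rational root and is therefore irreducible over Q (a cubic with no linear factor over a field is irreducible). For an irreducible cubic, the Galois group is A_3 or S_3 according as the discriminant disc(f) = -4a^3 - 27b^2 = -4·(-37)^3 - 27·(-7)^2 = 201289 is or is not a square in Q. Here disc(f) = 201289 is not a perfect square in Q, so the Galois group of f over Q is not contained in A_3 and must be all of S_3. The splitting field has degree |S_3| = 6 over Q, so [K : Q] = 6.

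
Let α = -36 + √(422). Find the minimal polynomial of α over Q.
m_α(x) = x^2 + 72x + 874

From α + 36 = √(422), squaring gives (α + 36)^2 = 422, i.e. α^2 + 72α + 1296 = 422, so α^2 + 72α + 874 = 0. The discriminant of x^2 + 72x + 874 is (72)^2 - 4·(874) = 5184 - 3496 = 1688, and 4·(422) is not a perfect square in Q since 422 is squarefree and ≠ 1. Hence x^2 + 72x + 874 is irreducible over Q and is the minimal polynomial of α.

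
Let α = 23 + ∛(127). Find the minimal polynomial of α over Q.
m_α(x) = x^3 - 69x^2 + 1587x - 12294

Set β = α - 23 = ∛(127), so β^3 = 127. Then (α - 23)^3 - 127 = 0, i.e. α is a root of g(x) = (x - 23)^3 - 127 = x^3 - 69x^2 + 1587x - 12294. Since g(x) = h(x - 23) where h(x) = x^3 - 127, and h is irreducible over Q (because 127 is not a perfect cube, so h has no rational root, and a monic cubic with no rational root is irreducible), g is also irreducible (irreducibility is preserved under the substitution x → x - 23). Hence m_α(x) = x^3 - 69x^2 + 1587x - 12294.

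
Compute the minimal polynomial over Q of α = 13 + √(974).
m_α(x) = x^2 - 26x - 805

From α - 13 = √(974), squaring gives (α - 13)^2 = 974, i.e. α^2 - 26α + 169 = 974, so α^2 - 26α - 805 = 0. The discriminant of x^2 - 26x - 805 is (-26)^2 - 4·(-805) = 676 + 3220 = 3896, and 4·(974) is not a perfect square in Q since 974 is squarefree and ≠ 1. Hence x^2 - 26x - 805 is irreducible over Q and is the minimal polynomial of α.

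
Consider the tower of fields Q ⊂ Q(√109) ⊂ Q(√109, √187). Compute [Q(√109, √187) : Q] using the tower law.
[Q(√109, √187) : Q] = 4

[Q(√109):Q] = 2 (min poly x^2 - 109, irreducible since 109 is squarefree > 1). For the top step, suppose √187 ∈ Q(√109), say √187 = c + d√109 with c, d ∈ Q. Squaring: 187 = c^2 + 109d^2 + 2cd√109. Since √109 ∉ Q this forces 2cd = 0. If d = 0 then √187 = c ∈ Q, contradicting 187 squarefree > 1. If c = 0 then 187 = 109d^2, so 109·187 = (109d)^2 is a perfect square in Q — but 109·187 = 20383 is not a perfect square (since 109 and 187 are distinct squarefree integers). Contradiction. Hence √187 ∉ Q(√109), so x^2 - 187 stays irreducible over Q(√109) and [Q(√109, √187) : Q(√109)] = 2. By the tower law, [Q(√109, √187) : Q] = 2 · 2 = 4.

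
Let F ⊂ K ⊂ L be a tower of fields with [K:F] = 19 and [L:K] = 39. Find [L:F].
[L:F] = 741

The tower law says that for any tower of field extensions F ⊂ K ⊂ L with finite degrees, [L:F] = [L:K] · [K:F]. Here this gives [L:F] = 39 · 19 = 741.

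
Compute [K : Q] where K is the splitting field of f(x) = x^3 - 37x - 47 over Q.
[K : Q] = 6

By the rational root test, any rational root of the monic integer polynomial f(x) = x^3 - 37x - 47 must be an integer dividing the constant term -47, i.e. one of ±{1, 47}. Evaluating: f(1) = -83, f(-1) = -11, f(47) = 102037, f(-47) = -102131; none is 0, so f has no rational root and is therefore irreducible over Q (a cubic with no linear factor over a field is irreducible). For an irreducible cubic, the Galois group is A_3 or S_3 according as the discriminant disc(f) = -4a^3 - 27b^2 = -4·(-37)^3 - 27·(-47)^2 = 142969 is or is not a square in Q. Here disc(f) = 142969 is not a perfect square in Q, so the Galois group of f over Q is not contained in A_3 and must be all of S_3. The splitting field has degree |S_3| = 6 over Q, so [K : Q] = 6.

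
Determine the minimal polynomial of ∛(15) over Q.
m_α(x) = x^3 - 15

α satisfies α^3 = 15, so x^3 - 15 annihilates α. By the rational root test, a rational root p/q (in lowest terms) of x^3 - 15 would satisfy p^3 = 15 q^3, forcing q = 1 and p^3 = 15; but 15 is not a perfect cube, contradiction. A monic cubic over Q with no rational root is irreducible (any nontrivial factorization would include a linear factor). Hence x^3 - 15 is the minimal polynomial of α, and in particular [Q(α):Q] = 3.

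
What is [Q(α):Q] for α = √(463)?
[Q(α):Q] = 2

[Q(α):Q] equals the degree of the minimal polynomial of α. Here α^2 = 463 and x^2 - 463 is irreducible (d = 463 is squarefree, ≠ 1, hence not a square), so deg(m_α) = 2. Thus [Q(α):Q] = 2.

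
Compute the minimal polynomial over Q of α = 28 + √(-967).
m_α(x) = x^2 - 56x + 1751

From α - 28 = √(-967), squaring gives (α - 28)^2 = -967, i.e. α^2 - 56α + 784 = -967, so α^2 - 56α + 1751 = 0. The discriminant of x^2 - 56x + 1751 is (-56)^2 - 4·(1751) = 3136 - 7004 = -3868, and 4·(-967) is not a perfect square in Q since -967 is squarefree and ≠ 1. Hence x^2 - 56x + 1751 is irreducible over Q and is the minimal polynomial of α.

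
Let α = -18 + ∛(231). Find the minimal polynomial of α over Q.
m_α(x) = x^3 + 54x^2 + 972x + 5601

Set β = α + 18 = ∛(231), so β^3 = 231. Then (α + 18)^3 - 231 = 0, i.e. α is a root of g(x) = (x + 18)^3 - 231 = x^3 + 54x^2 + 972x + 5601. Since g(x) = h(x + 18) where h(x) = x^3 - 231, and h is irreducible over Q (because 231 is not a perfect cube, so h has no rational root, and a monic cubic with no rational root is irreducible), g is also irreducible (irreducibility is preserved under the substitution x → x + 18). Hence m_α(x) = x^3 + 54x^2 + 972x + 5601.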